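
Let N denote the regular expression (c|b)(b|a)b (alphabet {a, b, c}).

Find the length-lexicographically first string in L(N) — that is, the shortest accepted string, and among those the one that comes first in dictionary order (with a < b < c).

By inspection of the expression, no string of length less than 3 matches, and bab is the lexicographically first match of length 3.

bab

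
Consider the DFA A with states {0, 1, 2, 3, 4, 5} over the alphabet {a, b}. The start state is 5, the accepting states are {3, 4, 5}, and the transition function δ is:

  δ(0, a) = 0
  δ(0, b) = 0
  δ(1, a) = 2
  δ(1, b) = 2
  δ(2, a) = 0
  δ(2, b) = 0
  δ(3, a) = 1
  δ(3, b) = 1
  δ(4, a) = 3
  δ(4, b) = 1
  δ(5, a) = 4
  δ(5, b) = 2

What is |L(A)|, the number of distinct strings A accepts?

3

The useful subgraph on states {3, 4, 5} is acyclic, so L(A) is finite; the longest accepting path visits 3 useful states, giving maximum string length 2.
Counting accepting paths from 5 by length: 1 of length 0, 1 of length 1, 1 of length 2. Total 3.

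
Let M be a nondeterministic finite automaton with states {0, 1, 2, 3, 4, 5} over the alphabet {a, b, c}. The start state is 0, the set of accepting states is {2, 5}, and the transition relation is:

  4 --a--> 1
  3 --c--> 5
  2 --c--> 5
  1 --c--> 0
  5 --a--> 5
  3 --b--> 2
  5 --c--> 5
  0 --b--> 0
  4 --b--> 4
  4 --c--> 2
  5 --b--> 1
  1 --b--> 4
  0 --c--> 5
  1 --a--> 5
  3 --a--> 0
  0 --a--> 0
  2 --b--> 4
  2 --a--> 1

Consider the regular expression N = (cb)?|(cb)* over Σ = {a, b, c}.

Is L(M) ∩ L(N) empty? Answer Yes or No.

Converting the expression N to a DFA (subset construction, then merging equivalent states) gives the minimal DFA with states {n0, n1, n2}, start state n0, accepting states {n0} and transitions n0: a→n1, b→n1, c→n2; n1: a→n1, b→n1, c→n1; n2: a→n1, b→n0, c→n1.
Exploring the product automaton M × N from the start pair (0, n0), following both machines on each input symbol, reaches 9 state pairs: (0, n0), (0, n1), (5, n2), (5, n1), (1, n0), (1, n1), (4, n1), (0, n2), (2, n1).
M accepts in {2, 5} and N accepts in {n0}; no reachable pair has both components accepting, so no string drives both machines to acceptance simultaneously and L(M) ∩ L(N) = ∅.
So no string is accepted by both, and the intersection is empty.

Yes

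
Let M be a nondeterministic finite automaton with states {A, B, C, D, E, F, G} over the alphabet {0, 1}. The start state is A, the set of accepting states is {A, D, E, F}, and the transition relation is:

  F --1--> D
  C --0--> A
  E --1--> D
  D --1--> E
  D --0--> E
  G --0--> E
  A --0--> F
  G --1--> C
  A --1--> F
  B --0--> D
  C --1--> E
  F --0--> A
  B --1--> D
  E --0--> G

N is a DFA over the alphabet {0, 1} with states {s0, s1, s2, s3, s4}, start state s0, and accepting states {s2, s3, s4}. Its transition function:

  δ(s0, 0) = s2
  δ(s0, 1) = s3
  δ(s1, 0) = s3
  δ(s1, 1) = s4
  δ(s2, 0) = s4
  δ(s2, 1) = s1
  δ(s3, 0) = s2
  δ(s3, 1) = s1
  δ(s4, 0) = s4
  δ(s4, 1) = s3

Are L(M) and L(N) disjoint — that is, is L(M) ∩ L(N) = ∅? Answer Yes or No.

The string 0 is accepted by both M and N.
Hence L(M) ∩ L(N) ≠ ∅.

No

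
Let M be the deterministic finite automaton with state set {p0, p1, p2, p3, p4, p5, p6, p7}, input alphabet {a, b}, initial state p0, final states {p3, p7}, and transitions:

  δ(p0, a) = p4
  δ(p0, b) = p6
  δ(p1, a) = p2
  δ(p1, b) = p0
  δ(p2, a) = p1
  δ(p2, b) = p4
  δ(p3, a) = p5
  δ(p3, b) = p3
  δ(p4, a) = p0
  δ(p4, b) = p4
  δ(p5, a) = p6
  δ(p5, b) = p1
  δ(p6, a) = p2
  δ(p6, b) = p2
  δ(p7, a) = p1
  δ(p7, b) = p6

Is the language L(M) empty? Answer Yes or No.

Yes

The states reachable from the start state are {p0, p1, p2, p4, p6}.
None of the accepting states {p3, p7} is reachable, so no string is accepted and L(M) = ∅.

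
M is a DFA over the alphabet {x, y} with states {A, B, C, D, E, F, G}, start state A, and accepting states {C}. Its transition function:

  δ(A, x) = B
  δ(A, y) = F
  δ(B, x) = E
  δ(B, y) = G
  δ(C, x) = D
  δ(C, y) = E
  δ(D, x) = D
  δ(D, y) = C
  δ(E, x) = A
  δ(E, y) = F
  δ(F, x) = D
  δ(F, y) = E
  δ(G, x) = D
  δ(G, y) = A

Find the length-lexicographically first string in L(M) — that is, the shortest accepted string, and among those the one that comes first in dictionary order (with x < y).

yxy

A breadth-first search from A reaches an accepting state first via the path A → F → D → C on input yxy.
No string of length < 3 is accepted (BFS exhausts all shorter strings without reaching an accepting state), and yxy is the lexicographically least accepting string of length 3.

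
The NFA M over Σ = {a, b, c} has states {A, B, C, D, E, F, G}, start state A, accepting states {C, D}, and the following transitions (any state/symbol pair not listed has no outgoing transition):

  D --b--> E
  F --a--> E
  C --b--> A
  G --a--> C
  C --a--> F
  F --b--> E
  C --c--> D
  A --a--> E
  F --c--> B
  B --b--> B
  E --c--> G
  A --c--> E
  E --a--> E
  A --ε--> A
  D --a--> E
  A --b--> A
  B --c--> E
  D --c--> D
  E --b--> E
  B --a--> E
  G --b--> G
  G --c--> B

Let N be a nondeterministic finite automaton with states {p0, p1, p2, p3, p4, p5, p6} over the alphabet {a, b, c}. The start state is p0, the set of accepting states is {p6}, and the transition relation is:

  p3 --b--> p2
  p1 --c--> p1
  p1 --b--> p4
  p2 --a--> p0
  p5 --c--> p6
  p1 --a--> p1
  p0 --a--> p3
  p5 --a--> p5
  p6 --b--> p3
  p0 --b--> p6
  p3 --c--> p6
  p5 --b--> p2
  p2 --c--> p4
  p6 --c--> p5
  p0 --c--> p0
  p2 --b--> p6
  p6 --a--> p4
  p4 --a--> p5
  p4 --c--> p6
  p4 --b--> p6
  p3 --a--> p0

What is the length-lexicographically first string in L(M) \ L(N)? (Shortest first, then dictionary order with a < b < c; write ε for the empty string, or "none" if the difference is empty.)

aca

The string aca is accepted by M but not by N.
No shorter string lies in the difference, and aca is the lexicographically first length-3 string in L(M) \ L(N).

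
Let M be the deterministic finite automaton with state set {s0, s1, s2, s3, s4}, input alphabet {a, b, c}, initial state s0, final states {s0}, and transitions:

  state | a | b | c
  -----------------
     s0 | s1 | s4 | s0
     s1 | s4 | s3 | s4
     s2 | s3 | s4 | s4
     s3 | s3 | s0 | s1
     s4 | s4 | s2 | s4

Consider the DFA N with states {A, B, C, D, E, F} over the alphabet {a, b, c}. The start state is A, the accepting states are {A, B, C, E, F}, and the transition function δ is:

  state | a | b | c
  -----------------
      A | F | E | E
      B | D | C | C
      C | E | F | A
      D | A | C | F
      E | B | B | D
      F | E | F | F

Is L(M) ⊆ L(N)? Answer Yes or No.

No

The string cc is in L(M) but not in L(N).
So L(M) ⊄ L(N).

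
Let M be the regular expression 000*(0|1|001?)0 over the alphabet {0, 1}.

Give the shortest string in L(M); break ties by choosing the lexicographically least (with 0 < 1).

0000

By inspection of the expression, no string of length less than 4 matches, and 0000 is the lexicographically first match of length 4.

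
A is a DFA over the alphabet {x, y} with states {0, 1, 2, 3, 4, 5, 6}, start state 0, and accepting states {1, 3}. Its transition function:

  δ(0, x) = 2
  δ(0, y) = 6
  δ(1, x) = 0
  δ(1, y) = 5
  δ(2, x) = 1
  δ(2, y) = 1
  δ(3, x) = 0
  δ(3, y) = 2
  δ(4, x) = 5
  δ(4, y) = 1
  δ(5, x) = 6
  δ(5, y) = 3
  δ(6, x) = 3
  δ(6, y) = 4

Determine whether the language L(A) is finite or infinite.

infinite

State 0 is reachable from the start and can reach an accepting state, and it lies on the cycle 0 → 2 → 1 → 0.
Traversing that cycle any number of times yields accepted strings of unbounded length, so the language is infinite.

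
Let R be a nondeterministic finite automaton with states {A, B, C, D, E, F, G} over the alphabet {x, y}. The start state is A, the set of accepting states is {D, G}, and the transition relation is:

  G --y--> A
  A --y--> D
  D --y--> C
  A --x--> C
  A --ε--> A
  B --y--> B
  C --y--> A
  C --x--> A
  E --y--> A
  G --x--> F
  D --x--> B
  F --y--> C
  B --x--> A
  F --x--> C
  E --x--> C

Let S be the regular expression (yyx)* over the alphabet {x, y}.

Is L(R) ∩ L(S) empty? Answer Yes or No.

Yes

Converting the expression S to a DFA (subset construction, then merging equivalent states) gives the minimal DFA with states {s0, s1, s2, s3}, start state s0, accepting states {s0} and transitions s0: x→s1, y→s2; s1: x→s1, y→s1; s2: x→s1, y→s3; s3: x→s0, y→s1.
Exploring the product automaton R × S from the start pair (A, s0), following both machines on each input symbol, reaches 7 state pairs: (A, s0), (C, s1), (D, s2), (A, s1), (B, s1), (C, s3), (D, s1).
R accepts in {D, G} and S accepts in {s0}; no reachable pair has both components accepting, so no string drives both machines to acceptance simultaneously and L(R) ∩ L(S) = ∅.
So no string is accepted by both, and the intersection is empty.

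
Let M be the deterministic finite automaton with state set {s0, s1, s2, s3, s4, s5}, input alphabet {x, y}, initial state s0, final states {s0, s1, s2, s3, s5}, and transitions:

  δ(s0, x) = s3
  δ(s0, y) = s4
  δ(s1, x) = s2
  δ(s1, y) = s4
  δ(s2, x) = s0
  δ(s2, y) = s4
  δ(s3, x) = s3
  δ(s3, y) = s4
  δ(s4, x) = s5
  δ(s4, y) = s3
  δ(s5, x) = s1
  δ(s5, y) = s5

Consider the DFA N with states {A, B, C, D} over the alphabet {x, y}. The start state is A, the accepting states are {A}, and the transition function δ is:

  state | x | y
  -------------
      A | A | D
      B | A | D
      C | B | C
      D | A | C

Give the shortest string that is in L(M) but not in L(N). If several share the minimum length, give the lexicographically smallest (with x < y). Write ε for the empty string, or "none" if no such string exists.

The string yy is accepted by M but not by N.
No shorter string lies in the difference, and yy is the lexicographically first length-2 string in L(M) \ L(N).

yy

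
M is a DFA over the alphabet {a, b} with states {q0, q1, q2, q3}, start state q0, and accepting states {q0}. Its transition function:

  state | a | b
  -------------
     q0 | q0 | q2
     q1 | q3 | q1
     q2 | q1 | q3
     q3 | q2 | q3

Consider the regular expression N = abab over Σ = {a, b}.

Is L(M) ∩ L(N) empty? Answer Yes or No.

Converting the expression N to a DFA (subset construction, then merging equivalent states) gives the minimal DFA with states {n0, n1, n2, n3, n4, n5}, start state n0, accepting states {n5} and transitions n0: a→n1, b→n2; n1: a→n2, b→n3; n2: a→n2, b→n2; n3: a→n4, b→n2; n4: a→n2, b→n5; n5: a→n2, b→n2.
Exploring the product automaton M × N from the start pair (q0, n0), following both machines on each input symbol, reaches 9 state pairs: (q0, n0), (q0, n1), (q2, n2), (q0, n2), (q2, n3), (q1, n2), (q3, n2), (q1, n4), (q1, n5).
M accepts in {q0} and N accepts in {n5}; no reachable pair has both components accepting, so no string drives both machines to acceptance simultaneously and L(M) ∩ L(N) = ∅.
So no string is accepted by both, and the intersection is empty.

Yes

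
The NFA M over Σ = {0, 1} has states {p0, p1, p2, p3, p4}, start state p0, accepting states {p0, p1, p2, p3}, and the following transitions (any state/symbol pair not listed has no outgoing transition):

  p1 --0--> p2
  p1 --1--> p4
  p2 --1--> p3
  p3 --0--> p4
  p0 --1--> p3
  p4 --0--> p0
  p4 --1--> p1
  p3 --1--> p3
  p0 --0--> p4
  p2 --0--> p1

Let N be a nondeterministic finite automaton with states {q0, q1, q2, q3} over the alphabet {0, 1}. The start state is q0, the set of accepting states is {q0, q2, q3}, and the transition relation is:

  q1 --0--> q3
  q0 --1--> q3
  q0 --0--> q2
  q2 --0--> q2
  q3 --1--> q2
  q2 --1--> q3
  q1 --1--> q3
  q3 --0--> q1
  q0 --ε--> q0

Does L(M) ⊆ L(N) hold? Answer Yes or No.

The string 010 is in L(M) but not in L(N).
So L(M) ⊄ L(N).

No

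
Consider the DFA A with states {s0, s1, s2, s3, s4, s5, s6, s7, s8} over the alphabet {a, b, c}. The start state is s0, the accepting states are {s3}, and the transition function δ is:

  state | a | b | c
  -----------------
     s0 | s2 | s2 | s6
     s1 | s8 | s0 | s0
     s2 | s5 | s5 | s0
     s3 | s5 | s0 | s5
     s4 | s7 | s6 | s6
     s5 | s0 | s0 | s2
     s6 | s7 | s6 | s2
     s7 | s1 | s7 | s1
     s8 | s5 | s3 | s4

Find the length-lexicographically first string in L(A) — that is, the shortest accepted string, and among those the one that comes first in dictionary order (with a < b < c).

A breadth-first search from s0 reaches an accepting state first via the path s0 → s6 → s7 → s1 → s8 → s3 on input caaab.
No string of length < 5 is accepted (BFS exhausts all shorter strings without reaching an accepting state), and caaab is the lexicographically least accepting string of length 5.

caaab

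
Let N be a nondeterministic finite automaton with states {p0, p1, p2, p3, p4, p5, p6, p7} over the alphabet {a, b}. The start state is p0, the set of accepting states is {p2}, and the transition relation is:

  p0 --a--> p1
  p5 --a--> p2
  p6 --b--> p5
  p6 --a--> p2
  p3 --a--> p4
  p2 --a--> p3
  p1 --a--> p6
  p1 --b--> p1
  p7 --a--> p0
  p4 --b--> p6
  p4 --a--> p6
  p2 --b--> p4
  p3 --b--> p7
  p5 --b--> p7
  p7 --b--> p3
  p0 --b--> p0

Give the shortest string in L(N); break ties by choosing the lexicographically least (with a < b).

aaa

A breadth-first search from p0 reaches an accepting state first via the path p0 → p1 → p6 → p2 on input aaa.
No string of length < 3 is accepted (BFS exhausts all shorter strings without reaching an accepting state), and aaa is the lexicographically least accepting string of length 3.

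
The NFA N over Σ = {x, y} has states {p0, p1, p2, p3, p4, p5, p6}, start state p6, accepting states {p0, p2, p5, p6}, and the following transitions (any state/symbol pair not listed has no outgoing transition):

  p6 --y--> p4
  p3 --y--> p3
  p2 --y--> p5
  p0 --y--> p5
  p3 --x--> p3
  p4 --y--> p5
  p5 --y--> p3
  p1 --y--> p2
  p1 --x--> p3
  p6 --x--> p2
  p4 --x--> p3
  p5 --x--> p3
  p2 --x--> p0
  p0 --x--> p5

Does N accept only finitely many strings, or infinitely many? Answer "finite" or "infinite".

The useful states (reachable from p6 and able to reach an accepting state) are {p0, p2, p4, p5, p6}.
Restricted to these states the transition graph has no cycle, so every accepting path has bounded length and L is finite.

finite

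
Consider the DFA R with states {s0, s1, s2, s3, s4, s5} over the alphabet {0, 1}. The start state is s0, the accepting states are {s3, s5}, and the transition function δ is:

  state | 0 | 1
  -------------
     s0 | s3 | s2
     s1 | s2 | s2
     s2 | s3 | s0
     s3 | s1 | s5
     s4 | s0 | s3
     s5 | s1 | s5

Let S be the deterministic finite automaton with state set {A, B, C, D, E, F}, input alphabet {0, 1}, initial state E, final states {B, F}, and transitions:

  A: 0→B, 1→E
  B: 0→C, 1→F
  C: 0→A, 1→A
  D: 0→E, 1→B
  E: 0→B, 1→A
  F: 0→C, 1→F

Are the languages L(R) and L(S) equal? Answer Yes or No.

Exploring the product automaton R × S from the start pair (s0, E), following both machines on each input symbol, reaches 5 state pairs: (s0, E), (s3, B), (s2, A), (s1, C), (s5, F).
R accepts in {s3, s5} and S accepts in {B, F}. In every reachable pair the two components are either both accepting — (s3, B), (s5, F) — or both non-accepting, so no string is accepted by exactly one of the machines: L(R) \ L(S) and L(S) \ L(R) are both empty.
Hence every string is accepted by R iff it is accepted by S, and the two languages coincide.

Yes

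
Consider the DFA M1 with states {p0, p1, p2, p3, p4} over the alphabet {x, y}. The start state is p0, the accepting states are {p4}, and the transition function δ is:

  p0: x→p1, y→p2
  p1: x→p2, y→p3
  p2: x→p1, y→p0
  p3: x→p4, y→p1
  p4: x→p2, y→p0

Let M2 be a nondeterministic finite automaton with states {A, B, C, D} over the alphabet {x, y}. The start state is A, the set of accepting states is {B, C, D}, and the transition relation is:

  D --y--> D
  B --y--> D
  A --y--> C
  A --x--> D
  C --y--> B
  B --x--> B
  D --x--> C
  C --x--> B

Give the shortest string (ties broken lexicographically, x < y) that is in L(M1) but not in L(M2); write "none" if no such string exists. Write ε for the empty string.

none

Exploring the product automaton M1 × M2 from the start pair (p0, A), following both machines on each input symbol, reaches 13 state pairs: (p0, A), (p1, D), (p2, C), (p3, D), (p1, B), (p0, B), (p4, C), (p2, B), (p2, D), (p0, D), (p1, C), (p3, B), (p4, B).
M1 accepts in {p4} and M2 accepts in {B, C, D}. The reachable pairs whose M1-component is accepting are (p4, C), (p4, B); in each of them the M2-component is accepting too, so the product for L(M1) \ L(M2) (M1-component accepting, M2-component rejecting) has no reachable accepting pair and the difference is empty.
So every string accepted by M1 is also accepted by M2: L(M1) \ L(M2) = ∅ and there is no such string.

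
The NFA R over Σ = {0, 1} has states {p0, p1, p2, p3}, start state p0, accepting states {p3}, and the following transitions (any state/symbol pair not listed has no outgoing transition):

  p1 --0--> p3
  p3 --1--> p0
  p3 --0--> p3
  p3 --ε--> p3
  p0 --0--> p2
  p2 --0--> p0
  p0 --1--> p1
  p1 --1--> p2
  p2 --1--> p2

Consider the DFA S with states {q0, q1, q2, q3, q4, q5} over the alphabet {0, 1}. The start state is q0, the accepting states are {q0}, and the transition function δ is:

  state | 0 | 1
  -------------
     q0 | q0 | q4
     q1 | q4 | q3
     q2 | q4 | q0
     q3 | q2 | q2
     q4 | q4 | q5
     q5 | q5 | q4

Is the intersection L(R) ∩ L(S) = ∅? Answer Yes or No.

Yes

Exploring the product automaton R × S from the start pair (p0, q0), following both machines on each input symbol, reaches 10 state pairs: (p0, q0), (p2, q0), (p1, q4), (p2, q4), (p3, q4), (p2, q5), (p0, q4), (p0, q5), (p1, q5), (p3, q5).
R accepts in {p3} and S accepts in {q0}; no reachable pair has both components accepting, so no string drives both machines to acceptance simultaneously and L(R) ∩ L(S) = ∅.
So no string is accepted by both, and the intersection is empty.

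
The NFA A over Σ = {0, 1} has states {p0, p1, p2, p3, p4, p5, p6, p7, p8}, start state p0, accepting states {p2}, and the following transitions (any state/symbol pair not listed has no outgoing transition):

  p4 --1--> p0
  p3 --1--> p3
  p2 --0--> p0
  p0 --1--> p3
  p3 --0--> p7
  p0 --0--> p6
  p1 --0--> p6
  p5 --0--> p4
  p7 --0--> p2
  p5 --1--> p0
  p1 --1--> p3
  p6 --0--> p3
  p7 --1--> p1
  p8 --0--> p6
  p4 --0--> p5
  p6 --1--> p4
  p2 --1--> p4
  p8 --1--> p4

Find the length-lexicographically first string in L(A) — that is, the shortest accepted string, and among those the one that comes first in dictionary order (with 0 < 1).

A breadth-first search from p0 reaches an accepting state first via the path p0 → p3 → p7 → p2 on input 100.
No string of length < 3 is accepted (BFS exhausts all shorter strings without reaching an accepting state), and 100 is the lexicographically least accepting string of length 3.

100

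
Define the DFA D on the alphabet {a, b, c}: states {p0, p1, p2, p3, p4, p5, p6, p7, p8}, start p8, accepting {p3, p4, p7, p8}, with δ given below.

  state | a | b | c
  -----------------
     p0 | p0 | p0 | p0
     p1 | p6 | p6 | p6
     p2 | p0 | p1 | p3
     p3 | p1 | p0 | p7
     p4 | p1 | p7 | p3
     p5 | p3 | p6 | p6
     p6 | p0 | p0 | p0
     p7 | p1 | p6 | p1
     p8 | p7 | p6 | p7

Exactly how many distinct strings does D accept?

3

The useful subgraph on states {p7, p8} is acyclic, so L(D) is finite; the longest accepting path visits 2 useful states, giving maximum string length 1.
Counting accepting paths from p8 by length: 1 of length 0, 2 of length 1. Total 3.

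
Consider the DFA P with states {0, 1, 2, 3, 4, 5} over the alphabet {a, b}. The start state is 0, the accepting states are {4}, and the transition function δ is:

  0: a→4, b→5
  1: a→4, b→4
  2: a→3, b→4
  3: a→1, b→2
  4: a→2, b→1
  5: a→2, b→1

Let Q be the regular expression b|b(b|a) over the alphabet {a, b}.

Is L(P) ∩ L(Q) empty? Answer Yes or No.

Converting the expression Q to a DFA (subset construction, then merging equivalent states) gives the minimal DFA with states {q0, q1, q2, q3}, start state q0, accepting states {q2, q3} and transitions q0: a→q1, b→q2; q1: a→q1, b→q1; q2: a→q3, b→q3; q3: a→q1, b→q1.
Exploring the product automaton P × Q from the start pair (0, q0), following both machines on each input symbol, reaches 8 state pairs: (0, q0), (4, q1), (5, q2), (2, q1), (1, q1), (2, q3), (1, q3), (3, q1).
P accepts in {4} and Q accepts in {q2, q3}; no reachable pair has both components accepting, so no string drives both machines to acceptance simultaneously and L(P) ∩ L(Q) = ∅.
So no string is accepted by both, and the intersection is empty.

Yes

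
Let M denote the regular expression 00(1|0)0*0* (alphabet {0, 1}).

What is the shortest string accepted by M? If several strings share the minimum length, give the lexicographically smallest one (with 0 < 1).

By inspection of the expression, no string of length less than 3 matches, and 000 is the lexicographically first match of length 3.

000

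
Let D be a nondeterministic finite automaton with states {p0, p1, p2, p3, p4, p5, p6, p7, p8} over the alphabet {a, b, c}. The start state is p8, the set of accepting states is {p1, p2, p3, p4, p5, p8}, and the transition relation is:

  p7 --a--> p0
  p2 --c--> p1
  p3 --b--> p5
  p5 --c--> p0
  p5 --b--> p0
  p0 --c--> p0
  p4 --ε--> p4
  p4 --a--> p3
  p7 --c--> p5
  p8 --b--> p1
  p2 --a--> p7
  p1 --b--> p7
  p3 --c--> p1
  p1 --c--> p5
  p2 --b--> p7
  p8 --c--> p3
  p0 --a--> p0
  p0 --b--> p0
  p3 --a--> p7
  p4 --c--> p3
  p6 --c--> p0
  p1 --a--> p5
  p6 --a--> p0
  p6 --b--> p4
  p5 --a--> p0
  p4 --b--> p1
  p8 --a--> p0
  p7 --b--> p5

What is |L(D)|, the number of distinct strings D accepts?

15

The useful subgraph on states {p1, p3, p5, p7, p8} is acyclic, so L(D) is finite; the longest accepting path visits 5 useful states, giving maximum string length 4.
Counting accepting paths from p8 by length: 1 of length 0, 2 of length 1, 4 of length 2, 6 of length 3, 2 of length 4. Total 15.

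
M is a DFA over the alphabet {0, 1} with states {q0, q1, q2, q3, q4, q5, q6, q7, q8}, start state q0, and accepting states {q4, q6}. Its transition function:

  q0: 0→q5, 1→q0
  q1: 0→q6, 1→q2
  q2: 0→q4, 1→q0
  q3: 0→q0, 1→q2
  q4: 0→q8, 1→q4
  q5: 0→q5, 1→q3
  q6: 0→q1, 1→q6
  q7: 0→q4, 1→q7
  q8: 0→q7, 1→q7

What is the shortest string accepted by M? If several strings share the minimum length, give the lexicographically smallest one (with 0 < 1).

0110

A breadth-first search from q0 reaches an accepting state first via the path q0 → q5 → q3 → q2 → q4 on input 0110.
No string of length < 4 is accepted (BFS exhausts all shorter strings without reaching an accepting state), and 0110 is the lexicographically least accepting string of length 4.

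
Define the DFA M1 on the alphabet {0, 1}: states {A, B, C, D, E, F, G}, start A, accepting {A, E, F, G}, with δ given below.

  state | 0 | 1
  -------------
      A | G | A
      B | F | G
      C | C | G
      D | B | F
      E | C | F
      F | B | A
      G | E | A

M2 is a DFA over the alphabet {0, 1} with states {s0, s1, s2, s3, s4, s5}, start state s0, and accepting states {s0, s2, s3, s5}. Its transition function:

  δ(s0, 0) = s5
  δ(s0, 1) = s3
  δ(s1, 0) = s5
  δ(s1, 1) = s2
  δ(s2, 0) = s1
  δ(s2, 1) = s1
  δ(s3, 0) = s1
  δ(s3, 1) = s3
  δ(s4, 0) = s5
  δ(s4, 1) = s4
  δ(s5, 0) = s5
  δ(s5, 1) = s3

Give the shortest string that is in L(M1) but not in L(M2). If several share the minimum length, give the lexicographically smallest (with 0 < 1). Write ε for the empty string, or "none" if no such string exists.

The string 10 is accepted by M1 but not by M2.
No shorter string lies in the difference, and 10 is the lexicographically first length-2 string in L(M1) \ L(M2).

10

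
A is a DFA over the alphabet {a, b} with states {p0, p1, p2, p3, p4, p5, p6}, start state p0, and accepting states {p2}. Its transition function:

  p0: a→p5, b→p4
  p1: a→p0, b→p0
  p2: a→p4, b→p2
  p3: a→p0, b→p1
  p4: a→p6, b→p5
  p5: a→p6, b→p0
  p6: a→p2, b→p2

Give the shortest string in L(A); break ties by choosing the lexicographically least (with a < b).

A breadth-first search from p0 reaches an accepting state first via the path p0 → p5 → p6 → p2 on input aaa.
No string of length < 3 is accepted (BFS exhausts all shorter strings without reaching an accepting state), and aaa is the lexicographically least accepting string of length 3.

aaa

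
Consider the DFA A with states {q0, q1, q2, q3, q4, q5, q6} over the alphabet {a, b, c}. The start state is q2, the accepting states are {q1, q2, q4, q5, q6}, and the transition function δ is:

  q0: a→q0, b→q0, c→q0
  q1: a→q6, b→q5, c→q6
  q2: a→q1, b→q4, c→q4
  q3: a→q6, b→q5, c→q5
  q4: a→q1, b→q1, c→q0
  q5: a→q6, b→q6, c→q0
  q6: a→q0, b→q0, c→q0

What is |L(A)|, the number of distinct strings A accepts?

The useful subgraph on states {q1, q2, q4, q5, q6} is acyclic, so L(A) is finite; the longest accepting path visits 5 useful states, giving maximum string length 4.
Counting accepting paths from q2 by length: 1 of length 0, 3 of length 1, 7 of length 2, 14 of length 3, 8 of length 4. Total 33.

33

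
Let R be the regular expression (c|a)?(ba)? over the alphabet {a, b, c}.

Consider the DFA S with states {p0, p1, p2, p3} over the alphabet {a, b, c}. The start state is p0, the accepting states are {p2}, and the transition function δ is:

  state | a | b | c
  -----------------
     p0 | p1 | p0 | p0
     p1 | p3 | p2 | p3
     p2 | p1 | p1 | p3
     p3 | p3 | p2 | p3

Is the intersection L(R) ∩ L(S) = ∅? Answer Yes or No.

Converting the expression R to a DFA (subset construction, then merging equivalent states) gives the minimal DFA with states {r0, r1, r2, r3, r4}, start state r0, accepting states {r0, r1, r4} and transitions r0: a→r1, b→r2, c→r1; r1: a→r3, b→r2, c→r3; r2: a→r4, b→r3, c→r3; r3: a→r3, b→r3, c→r3; r4: a→r3, b→r3, c→r3.
Exploring the product automaton R × S from the start pair (r0, p0), following both machines on each input symbol, reaches 10 state pairs: (r0, p0), (r1, p1), (r2, p0), (r1, p0), (r3, p3), (r2, p2), (r4, p1), (r3, p0), (r3, p1), (r3, p2).
R accepts in {r0, r1, r4} and S accepts in {p2}; no reachable pair has both components accepting, so no string drives both machines to acceptance simultaneously and L(R) ∩ L(S) = ∅.
So no string is accepted by both, and the intersection is empty.

Yes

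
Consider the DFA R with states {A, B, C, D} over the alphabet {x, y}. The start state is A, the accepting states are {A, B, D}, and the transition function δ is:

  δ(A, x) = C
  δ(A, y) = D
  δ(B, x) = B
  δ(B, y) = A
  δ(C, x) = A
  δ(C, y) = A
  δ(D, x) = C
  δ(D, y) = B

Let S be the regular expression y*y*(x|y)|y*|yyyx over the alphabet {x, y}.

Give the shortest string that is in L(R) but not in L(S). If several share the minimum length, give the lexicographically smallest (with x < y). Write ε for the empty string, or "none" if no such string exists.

The string xx is accepted by R but not by S.
No shorter string lies in the difference, and xx is the lexicographically first length-2 string in L(R) \ L(S).

xx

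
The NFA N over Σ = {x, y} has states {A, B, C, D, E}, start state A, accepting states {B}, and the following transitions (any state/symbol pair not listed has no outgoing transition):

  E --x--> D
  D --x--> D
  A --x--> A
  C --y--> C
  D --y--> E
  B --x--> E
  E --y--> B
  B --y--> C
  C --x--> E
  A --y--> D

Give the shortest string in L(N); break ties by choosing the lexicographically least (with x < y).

yyy

A breadth-first search from A reaches an accepting state first via the path A → D → E → B on input yyy.
No string of length < 3 is accepted (BFS exhausts all shorter strings without reaching an accepting state), and yyy is the lexicographically least accepting string of length 3.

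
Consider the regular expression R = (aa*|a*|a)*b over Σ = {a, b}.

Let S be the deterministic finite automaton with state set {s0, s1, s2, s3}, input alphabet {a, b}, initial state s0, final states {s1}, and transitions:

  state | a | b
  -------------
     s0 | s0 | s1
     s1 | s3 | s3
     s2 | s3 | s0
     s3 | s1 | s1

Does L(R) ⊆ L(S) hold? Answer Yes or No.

Yes

Converting the expression R to a DFA (subset construction, then merging equivalent states) gives the minimal DFA with states {r0, r1, r2}, start state r0, accepting states {r1} and transitions r0: a→r0, b→r1; r1: a→r2, b→r2; r2: a→r2, b→r2.
Exploring the product automaton R × S from the start pair (r0, s0), following both machines on each input symbol, reaches 4 state pairs: (r0, s0), (r1, s1), (r2, s3), (r2, s1).
R accepts in {r1} and S accepts in {s1}. The reachable pairs whose R-component is accepting are (r1, s1); in each of them the S-component is accepting too, so the product for L(R) \ L(S) (R-component accepting, S-component rejecting) has no reachable accepting pair and the difference is empty.
Hence every string in L(R) is also in L(S).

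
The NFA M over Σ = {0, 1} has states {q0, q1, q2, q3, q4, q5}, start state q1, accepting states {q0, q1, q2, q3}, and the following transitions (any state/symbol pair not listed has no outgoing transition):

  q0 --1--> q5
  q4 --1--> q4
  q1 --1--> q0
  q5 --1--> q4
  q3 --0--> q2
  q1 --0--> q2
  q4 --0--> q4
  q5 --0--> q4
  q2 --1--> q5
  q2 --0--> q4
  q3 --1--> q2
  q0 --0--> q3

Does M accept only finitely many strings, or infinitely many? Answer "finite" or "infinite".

finite

The useful states (reachable from q1 and able to reach an accepting state) are {q0, q1, q2, q3}.
Restricted to these states the transition graph has no cycle, so every accepting path has bounded length and L is finite.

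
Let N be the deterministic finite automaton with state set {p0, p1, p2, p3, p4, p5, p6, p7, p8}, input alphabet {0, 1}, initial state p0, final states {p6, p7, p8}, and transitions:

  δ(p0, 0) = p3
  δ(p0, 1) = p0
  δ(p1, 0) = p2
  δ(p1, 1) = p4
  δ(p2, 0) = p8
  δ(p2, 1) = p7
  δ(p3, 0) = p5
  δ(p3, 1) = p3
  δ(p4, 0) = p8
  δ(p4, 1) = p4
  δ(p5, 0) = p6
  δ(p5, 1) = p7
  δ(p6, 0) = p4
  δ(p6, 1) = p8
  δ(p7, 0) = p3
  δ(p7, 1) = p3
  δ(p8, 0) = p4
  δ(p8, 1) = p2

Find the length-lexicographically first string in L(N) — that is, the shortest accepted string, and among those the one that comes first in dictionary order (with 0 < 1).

000

A breadth-first search from p0 reaches an accepting state first via the path p0 → p3 → p5 → p6 on input 000.
No string of length < 3 is accepted (BFS exhausts all shorter strings without reaching an accepting state), and 000 is the lexicographically least accepting string of length 3.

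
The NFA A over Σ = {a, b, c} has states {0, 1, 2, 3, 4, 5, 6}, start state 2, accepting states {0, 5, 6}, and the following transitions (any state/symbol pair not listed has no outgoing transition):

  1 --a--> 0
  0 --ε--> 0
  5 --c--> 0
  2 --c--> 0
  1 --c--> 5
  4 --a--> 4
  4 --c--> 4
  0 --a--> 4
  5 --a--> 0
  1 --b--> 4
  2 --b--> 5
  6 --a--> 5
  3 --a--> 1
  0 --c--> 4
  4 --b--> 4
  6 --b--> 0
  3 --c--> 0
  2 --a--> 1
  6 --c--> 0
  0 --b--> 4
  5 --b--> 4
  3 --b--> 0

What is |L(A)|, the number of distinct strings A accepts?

8

The useful subgraph on states {0, 1, 2, 5} is acyclic, so L(A) is finite; the longest accepting path visits 4 useful states, giving maximum string length 3.
Counting accepting paths from 2 by length: 2 of length 1, 4 of length 2, 2 of length 3. Total 8.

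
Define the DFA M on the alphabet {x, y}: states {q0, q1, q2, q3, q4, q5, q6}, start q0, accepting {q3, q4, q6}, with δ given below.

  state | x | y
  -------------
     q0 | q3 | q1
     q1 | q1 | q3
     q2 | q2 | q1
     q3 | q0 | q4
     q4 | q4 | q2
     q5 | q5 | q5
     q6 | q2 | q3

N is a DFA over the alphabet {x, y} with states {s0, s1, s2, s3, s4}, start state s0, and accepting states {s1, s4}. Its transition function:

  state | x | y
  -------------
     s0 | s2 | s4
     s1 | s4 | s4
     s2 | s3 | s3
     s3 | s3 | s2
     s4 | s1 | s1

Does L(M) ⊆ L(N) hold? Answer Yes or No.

No

The string x is in L(M) but not in L(N).
So L(M) ⊄ L(N).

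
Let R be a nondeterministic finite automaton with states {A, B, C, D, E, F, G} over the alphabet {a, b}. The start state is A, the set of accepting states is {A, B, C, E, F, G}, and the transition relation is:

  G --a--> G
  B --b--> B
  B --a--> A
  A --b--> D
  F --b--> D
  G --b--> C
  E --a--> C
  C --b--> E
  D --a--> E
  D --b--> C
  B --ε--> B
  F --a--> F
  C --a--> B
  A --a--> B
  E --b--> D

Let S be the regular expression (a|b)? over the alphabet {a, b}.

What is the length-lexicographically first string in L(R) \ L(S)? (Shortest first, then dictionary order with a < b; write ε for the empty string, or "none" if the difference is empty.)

The string aa is accepted by R but not by S.
No shorter string lies in the difference, and aa is the lexicographically first length-2 string in L(R) \ L(S).

aa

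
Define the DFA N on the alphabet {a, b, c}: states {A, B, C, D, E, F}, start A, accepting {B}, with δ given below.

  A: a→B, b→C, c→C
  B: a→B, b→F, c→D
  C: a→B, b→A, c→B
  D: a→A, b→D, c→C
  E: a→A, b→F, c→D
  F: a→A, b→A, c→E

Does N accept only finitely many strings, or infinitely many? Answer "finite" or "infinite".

State B is reachable from the start and can reach an accepting state, and it lies on the cycle B → B.
Traversing that cycle any number of times yields accepted strings of unbounded length, so the language is infinite.

infinite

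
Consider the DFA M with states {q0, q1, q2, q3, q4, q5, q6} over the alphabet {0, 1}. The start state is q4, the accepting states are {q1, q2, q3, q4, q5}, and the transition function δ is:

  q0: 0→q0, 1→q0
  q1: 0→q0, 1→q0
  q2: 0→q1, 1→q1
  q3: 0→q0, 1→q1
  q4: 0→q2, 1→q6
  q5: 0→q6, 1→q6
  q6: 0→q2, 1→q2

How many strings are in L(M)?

The useful subgraph on states {q1, q2, q4, q6} is acyclic, so L(M) is finite; the longest accepting path visits 4 useful states, giving maximum string length 3.
Counting accepting paths from q4 by length: 1 of length 0, 1 of length 1, 4 of length 2, 4 of length 3. Total 10.

10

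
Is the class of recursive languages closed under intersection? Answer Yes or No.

Yes

Run both deciders on the input and accept iff both accept; the combined machine always halts.
So the recursive languages are closed under intersection.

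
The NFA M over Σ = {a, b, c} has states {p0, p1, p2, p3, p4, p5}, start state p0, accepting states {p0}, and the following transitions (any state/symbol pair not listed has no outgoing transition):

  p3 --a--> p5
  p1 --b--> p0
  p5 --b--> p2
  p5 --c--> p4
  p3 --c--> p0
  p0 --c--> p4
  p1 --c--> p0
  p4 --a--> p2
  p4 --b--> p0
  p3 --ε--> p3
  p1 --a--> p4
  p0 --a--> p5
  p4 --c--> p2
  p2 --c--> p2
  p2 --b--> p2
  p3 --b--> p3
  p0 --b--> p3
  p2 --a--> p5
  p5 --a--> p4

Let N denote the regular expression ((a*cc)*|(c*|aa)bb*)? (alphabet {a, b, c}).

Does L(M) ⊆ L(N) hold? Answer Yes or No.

No

The string bc is in L(M) but not in L(N).
So L(M) ⊄ L(N).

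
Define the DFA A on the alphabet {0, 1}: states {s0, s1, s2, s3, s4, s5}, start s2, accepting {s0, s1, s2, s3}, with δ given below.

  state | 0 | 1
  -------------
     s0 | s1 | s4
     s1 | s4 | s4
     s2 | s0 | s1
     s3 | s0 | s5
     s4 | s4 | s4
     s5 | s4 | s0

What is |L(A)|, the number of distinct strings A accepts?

The useful subgraph on states {s0, s1, s2} is acyclic, so L(A) is finite; the longest accepting path visits 3 useful states, giving maximum string length 2.
Counting accepting paths from s2 by length: 1 of length 0, 2 of length 1, 1 of length 2. Total 4.

4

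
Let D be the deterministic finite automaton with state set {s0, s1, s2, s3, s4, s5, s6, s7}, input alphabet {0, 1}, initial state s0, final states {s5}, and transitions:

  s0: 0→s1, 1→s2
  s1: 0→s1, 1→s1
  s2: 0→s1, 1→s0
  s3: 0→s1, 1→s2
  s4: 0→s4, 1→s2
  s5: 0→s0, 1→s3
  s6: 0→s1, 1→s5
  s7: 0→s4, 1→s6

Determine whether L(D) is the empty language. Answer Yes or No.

The states reachable from the start state are {s0, s1, s2}.
None of the accepting states {s5} is reachable, so no string is accepted and L(D) = ∅.

Yes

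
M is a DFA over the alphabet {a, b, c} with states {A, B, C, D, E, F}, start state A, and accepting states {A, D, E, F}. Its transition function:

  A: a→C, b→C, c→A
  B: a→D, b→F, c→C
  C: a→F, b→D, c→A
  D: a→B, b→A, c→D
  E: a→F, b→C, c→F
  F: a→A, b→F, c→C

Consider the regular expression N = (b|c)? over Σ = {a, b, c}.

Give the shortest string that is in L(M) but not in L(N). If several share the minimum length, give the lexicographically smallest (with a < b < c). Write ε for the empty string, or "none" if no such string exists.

The string aa is accepted by M but not by N.
No shorter string lies in the difference, and aa is the lexicographically first length-2 string in L(M) \ L(N).

aa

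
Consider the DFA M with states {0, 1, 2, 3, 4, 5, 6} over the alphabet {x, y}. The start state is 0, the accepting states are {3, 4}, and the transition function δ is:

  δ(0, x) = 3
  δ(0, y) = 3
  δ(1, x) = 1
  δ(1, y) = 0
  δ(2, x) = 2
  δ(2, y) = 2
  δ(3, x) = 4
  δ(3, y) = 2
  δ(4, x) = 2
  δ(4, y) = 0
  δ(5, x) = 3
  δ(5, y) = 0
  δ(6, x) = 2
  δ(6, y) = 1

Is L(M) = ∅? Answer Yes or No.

No

The string x is accepted: the run 0 → 3 ends in the accepting state 3.
Since at least one string is accepted, L(M) is not empty.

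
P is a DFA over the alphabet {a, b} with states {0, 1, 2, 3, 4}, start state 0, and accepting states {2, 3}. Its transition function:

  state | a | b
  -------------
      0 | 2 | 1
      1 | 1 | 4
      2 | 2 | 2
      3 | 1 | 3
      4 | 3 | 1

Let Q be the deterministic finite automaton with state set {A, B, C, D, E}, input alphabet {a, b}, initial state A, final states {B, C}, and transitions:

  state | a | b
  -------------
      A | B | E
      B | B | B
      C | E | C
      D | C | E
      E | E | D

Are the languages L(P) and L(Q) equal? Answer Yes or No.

Exploring the product automaton P × Q from the start pair (0, A), following both machines on each input symbol, reaches 5 state pairs: (0, A), (2, B), (1, E), (4, D), (3, C).
P accepts in {2, 3} and Q accepts in {B, C}. In every reachable pair the two components are either both accepting — (2, B), (3, C) — or both non-accepting, so no string is accepted by exactly one of the machines: L(P) \ L(Q) and L(Q) \ L(P) are both empty.
Hence every string is accepted by P iff it is accepted by Q, and the two languages coincide.

Yes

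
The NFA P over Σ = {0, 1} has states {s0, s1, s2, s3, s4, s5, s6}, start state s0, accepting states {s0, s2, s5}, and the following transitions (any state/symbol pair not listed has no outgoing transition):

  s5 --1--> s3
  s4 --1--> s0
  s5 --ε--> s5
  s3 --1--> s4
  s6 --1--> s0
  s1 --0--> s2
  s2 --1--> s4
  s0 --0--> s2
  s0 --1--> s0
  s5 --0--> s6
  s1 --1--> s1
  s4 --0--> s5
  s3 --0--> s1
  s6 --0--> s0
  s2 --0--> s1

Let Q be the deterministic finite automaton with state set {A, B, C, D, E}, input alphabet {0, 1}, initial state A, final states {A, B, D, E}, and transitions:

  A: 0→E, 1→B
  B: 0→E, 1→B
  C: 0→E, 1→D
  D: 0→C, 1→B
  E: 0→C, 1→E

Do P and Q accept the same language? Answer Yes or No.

The string 010 is accepted by P but rejected by Q.
So L(P) ≠ L(Q).

No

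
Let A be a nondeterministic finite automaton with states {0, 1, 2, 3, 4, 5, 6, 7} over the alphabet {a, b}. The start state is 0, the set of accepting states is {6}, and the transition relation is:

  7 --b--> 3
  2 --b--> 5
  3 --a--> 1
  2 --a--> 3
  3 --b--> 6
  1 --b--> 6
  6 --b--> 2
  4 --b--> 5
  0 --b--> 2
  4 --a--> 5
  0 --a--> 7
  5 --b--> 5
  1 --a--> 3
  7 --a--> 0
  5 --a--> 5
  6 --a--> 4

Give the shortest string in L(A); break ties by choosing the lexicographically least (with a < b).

A breadth-first search from 0 reaches an accepting state first via the path 0 → 7 → 3 → 6 on input abb.
No string of length < 3 is accepted (BFS exhausts all shorter strings without reaching an accepting state), and abb is the lexicographically least accepting string of length 3.

abb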